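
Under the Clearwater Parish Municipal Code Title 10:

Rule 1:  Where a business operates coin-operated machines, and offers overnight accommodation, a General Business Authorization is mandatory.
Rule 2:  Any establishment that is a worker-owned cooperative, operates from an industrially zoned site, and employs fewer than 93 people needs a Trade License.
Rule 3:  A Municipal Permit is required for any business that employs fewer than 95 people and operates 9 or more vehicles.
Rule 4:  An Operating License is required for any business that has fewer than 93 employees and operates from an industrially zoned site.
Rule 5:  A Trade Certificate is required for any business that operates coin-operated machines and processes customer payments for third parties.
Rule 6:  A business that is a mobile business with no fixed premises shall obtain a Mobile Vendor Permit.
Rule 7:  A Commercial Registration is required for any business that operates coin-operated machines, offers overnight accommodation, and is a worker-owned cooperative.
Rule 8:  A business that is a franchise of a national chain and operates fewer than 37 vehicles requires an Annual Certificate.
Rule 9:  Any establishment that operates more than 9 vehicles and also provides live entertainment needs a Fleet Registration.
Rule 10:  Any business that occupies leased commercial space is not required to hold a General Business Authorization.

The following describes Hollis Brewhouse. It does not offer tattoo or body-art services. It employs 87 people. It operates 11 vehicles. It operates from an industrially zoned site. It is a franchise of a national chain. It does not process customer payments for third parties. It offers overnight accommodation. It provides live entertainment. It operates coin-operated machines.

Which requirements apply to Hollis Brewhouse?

Rule 1: operates coin-operated machines; offers overnight accommodation → General Business Authorization required.
Rule 2: is a franchise of a national chain (not: is a worker-owned cooperative); operates from an industrially zoned site; employees 87 < 93 → Trade License not required.
Rule 3: employees 87 < 95; vehicles 11 ≥ 9 → Municipal Permit required.
Rule 4: employees 87 < 93; operates from an industrially zoned site → Operating License required.
Rule 5: operates coin-operated machines; does not process customer payments for third parties → Trade Certificate not required.
Rule 6: operates from an industrially zoned site (not: is a mobile business with no fixed premises) → Mobile Vendor Permit not required.
Rule 7: operates coin-operated machines; offers overnight accommodation; is a franchise of a national chain (not: is a worker-owned cooperative) → Commercial Registration not required.
Rule 8: is a franchise of a national chain; vehicles 11 < 37 → Annual Certificate required.
Rule 9: vehicles 11 > 9; provides live entertainment → Fleet Registration required.
Rule 10: operates from an industrially zoned site (not: occupies leased commercial space) → General Business Authorization exemption does not apply.

Annual Certificate, Fleet Registration, General Business Authorization, Municipal Permit, Operating License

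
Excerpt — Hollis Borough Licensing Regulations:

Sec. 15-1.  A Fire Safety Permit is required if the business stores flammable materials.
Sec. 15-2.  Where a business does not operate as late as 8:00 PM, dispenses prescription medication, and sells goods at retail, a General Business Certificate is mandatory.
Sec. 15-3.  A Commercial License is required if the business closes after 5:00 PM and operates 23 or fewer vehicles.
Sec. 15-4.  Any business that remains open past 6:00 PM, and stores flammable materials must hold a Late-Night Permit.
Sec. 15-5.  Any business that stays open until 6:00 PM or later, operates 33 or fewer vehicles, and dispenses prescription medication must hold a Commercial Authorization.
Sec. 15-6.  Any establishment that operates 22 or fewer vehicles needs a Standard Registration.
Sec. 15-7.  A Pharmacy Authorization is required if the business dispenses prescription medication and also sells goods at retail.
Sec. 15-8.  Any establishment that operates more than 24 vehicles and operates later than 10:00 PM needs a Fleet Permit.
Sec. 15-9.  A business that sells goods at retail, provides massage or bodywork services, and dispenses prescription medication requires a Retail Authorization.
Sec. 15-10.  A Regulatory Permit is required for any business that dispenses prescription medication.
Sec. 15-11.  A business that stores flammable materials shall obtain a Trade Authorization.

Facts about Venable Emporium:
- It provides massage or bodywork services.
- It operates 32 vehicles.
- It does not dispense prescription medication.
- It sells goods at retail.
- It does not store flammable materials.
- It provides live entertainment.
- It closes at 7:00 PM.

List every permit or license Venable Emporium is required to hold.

Sec. 15-1. does not store flammable materials → Fire Safety Permit not required.
Sec. 15-2. closes 7:00 PM, at/before 8:00 PM; does not dispense prescription medication; sells goods at retail → General Business Certificate not required.
Sec. 15-3. closes 7:00 PM, after 5:00 PM; vehicles 32 > 23 → Commercial License not required.
Sec. 15-4. closes 7:00 PM, after 6:00 PM; does not store flammable materials → Late-Night Permit not required.
Sec. 15-5. closes 7:00 PM, after 6:00 PM; vehicles 32 ≤ 33; does not dispense prescription medication → Commercial Authorization not required.
Sec. 15-6. vehicles 32 > 22 → Standard Registration not required.
Sec. 15-7. does not dispense prescription medication; sells goods at retail → Pharmacy Authorization not required.
Sec. 15-8. vehicles 32 > 24; closes 7:00 PM, at/before 10:00 PM → Fleet Permit not required.
Sec. 15-9. sells goods at retail; provides massage or bodywork services; does not dispense prescription medication → Retail Authorization not required.
Sec. 15-10. does not dispense prescription medication → Regulatory Permit not required.
Sec. 15-11. does not store flammable materials → Trade Authorization not required.

None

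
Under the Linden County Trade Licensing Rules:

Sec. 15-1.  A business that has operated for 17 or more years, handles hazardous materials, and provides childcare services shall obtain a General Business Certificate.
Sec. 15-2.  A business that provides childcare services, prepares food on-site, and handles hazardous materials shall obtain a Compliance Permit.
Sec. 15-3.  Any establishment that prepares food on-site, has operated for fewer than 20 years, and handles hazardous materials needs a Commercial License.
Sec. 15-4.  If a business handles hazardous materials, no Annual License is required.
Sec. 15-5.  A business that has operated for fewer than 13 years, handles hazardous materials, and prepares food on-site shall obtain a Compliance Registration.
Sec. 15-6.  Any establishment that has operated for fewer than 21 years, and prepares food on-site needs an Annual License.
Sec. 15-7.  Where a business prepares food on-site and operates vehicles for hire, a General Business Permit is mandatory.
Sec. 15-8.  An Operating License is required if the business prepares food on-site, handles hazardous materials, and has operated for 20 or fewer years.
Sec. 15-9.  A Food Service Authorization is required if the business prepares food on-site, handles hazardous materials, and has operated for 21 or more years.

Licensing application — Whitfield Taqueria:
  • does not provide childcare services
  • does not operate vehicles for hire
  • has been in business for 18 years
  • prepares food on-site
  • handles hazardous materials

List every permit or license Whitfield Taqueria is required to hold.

Commercial License, Operating License

Sec. 15-1. years in business 18 ≥ 17; handles hazardous materials; does not provide childcare services → General Business Certificate not required.
Sec. 15-2. does not provide childcare services; prepares food on-site; handles hazardous materials → Compliance Permit not required.
Sec. 15-3. prepares food on-site; years in business 18 < 20; handles hazardous materials → Commercial License required.
Sec. 15-4. handles hazardous materials → exempt from Annual License.
Sec. 15-5. years in business 18 ≥ 13; handles hazardous materials; prepares food on-site → Compliance Registration not required.
Sec. 15-6. years in business 18 < 21; prepares food on-site → Annual License required.
Sec. 15-7. prepares food on-site; does not operate vehicles for hire → General Business Permit not required.
Sec. 15-8. prepares food on-site; handles hazardous materials; years in business 18 ≤ 20 → Operating License required.
Sec. 15-9. prepares food on-site; handles hazardous materials; years in business 18 < 21 → Food Service Authorization not required.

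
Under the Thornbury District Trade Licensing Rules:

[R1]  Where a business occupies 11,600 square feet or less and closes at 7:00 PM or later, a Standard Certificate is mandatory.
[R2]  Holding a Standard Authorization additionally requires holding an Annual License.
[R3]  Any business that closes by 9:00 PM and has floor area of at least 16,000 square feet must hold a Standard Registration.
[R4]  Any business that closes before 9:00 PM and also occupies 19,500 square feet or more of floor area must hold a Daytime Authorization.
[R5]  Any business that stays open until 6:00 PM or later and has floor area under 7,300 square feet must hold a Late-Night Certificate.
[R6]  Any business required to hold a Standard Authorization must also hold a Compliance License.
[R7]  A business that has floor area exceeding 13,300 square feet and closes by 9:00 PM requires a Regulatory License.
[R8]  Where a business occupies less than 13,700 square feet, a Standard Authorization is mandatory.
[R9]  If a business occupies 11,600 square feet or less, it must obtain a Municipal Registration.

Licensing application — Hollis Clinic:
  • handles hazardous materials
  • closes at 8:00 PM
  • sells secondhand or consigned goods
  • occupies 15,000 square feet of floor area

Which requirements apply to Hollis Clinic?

Regulatory License

[R1] floor area 15,000 square feet > 11,600 square feet; closes 8:00 PM, after 7:00 PM → Standard Certificate not required.
[R2] Standard Authorization is not required → no effect.
[R3] closes 8:00 PM, at/before 9:00 PM; floor area 15,000 square feet < 16,000 square feet → Standard Registration not required.
[R4] closes 8:00 PM, at/before 9:00 PM; floor area 15,000 square feet < 19,500 square feet → Daytime Authorization not required.
[R5] closes 8:00 PM, after 6:00 PM; floor area 15,000 square feet ≥ 7,300 square feet → Late-Night Certificate not required.
[R6] Standard Authorization is not required → no effect.
[R7] floor area 15,000 square feet > 13,300 square feet; closes 8:00 PM, at/before 9:00 PM → Regulatory License required.
[R8] floor area 15,000 square feet ≥ 13,700 square feet → Standard Authorization not required.
[R9] floor area 15,000 square feet > 11,600 square feet → Municipal Registration not required.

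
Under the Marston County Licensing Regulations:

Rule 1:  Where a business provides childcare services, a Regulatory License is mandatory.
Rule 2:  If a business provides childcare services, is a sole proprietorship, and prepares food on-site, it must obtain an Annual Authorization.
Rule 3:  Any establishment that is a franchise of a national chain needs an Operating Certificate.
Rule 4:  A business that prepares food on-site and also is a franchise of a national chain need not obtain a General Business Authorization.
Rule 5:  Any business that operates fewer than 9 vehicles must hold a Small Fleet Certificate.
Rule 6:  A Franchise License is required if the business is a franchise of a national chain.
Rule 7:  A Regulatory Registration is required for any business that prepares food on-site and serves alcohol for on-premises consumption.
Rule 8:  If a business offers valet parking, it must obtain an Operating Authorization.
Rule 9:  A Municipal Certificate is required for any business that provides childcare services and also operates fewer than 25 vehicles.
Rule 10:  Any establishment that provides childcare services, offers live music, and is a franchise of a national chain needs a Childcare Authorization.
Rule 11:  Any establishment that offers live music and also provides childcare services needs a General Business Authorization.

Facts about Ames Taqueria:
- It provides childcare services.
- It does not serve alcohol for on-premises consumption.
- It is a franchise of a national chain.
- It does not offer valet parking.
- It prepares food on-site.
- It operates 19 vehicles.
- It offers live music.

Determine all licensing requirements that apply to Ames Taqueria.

Rule 1: provides childcare services → Regulatory License required.
Rule 2: provides childcare services; is a franchise of a national chain (not: is a sole proprietorship); prepares food on-site → Annual Authorization not required.
Rule 3: is a franchise of a national chain → Operating Certificate required.
Rule 4: prepares food on-site; is a franchise of a national chain → exempt from General Business Authorization.
Rule 5: vehicles 19 ≥ 9 → Small Fleet Certificate not required.
Rule 6: is a franchise of a national chain → Franchise License required.
Rule 7: prepares food on-site; does not serve alcohol for on-premises consumption → Regulatory Registration not required.
Rule 8: does not offer valet parking → Operating Authorization not required.
Rule 9: provides childcare services; vehicles 19 < 25 → Municipal Certificate required.
Rule 10: provides childcare services; offers live music; is a franchise of a national chain → Childcare Authorization required.
Rule 11: offers live music; provides childcare services → General Business Authorization required.

Childcare Authorization, Franchise License, Municipal Certificate, Operating Certificate, Regulatory License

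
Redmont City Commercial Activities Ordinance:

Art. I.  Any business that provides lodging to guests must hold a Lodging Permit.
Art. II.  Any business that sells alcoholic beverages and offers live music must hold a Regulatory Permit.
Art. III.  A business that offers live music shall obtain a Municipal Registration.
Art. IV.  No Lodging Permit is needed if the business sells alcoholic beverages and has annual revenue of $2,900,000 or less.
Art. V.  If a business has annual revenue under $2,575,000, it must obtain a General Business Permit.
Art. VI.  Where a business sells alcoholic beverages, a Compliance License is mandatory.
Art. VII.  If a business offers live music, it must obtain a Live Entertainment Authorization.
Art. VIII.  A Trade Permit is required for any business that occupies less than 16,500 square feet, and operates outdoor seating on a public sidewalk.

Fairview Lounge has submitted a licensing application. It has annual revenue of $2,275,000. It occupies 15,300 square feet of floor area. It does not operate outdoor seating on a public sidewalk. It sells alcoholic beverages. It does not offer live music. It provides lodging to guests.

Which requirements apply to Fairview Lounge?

Compliance License, General Business Permit

Art. I. provides lodging to guests → Lodging Permit required.
Art. II. sells alcoholic beverages; does not offer live music → Regulatory Permit not required.
Art. III. does not offer live music → Municipal Registration not required.
Art. IV. sells alcoholic beverages; revenue $2,275,000 ≤ $2,900,000 → exempt from Lodging Permit.
Art. V. revenue $2,275,000 < $2,575,000 → General Business Permit required.
Art. VI. sells alcoholic beverages → Compliance License required.
Art. VII. does not offer live music → Live Entertainment Authorization not required.
Art. VIII. floor area 15,300 square feet < 16,500 square feet; does not operate outdoor seating on a public sidewalk → Trade Permit not required.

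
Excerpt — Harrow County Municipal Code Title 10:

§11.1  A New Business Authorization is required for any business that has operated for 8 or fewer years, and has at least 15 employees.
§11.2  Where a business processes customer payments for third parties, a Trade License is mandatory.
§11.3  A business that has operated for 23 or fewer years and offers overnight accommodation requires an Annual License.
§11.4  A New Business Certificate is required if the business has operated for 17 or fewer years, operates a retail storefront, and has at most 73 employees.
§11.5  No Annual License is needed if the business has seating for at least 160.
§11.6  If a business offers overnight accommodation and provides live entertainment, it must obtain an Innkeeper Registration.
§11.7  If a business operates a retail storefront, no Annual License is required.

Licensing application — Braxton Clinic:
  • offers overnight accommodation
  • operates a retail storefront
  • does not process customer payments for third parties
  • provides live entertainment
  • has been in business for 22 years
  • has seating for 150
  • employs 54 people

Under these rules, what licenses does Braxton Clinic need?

Innkeeper Registration

§11.1 years in business 22 > 8; employees 54 ≥ 15 → New Business Authorization not required.
§11.2 does not process customer payments for third parties → Trade License not required.
§11.3 years in business 22 ≤ 23; offers overnight accommodation → Annual License required.
§11.4 years in business 22 > 17; operates a retail storefront; employees 54 ≤ 73 → New Business Certificate not required.
§11.5 seating 150 < 160 → Annual License exemption does not apply.
§11.6 offers overnight accommodation; provides live entertainment → Innkeeper Registration required.
§11.7 operates a retail storefront → exempt from Annual License.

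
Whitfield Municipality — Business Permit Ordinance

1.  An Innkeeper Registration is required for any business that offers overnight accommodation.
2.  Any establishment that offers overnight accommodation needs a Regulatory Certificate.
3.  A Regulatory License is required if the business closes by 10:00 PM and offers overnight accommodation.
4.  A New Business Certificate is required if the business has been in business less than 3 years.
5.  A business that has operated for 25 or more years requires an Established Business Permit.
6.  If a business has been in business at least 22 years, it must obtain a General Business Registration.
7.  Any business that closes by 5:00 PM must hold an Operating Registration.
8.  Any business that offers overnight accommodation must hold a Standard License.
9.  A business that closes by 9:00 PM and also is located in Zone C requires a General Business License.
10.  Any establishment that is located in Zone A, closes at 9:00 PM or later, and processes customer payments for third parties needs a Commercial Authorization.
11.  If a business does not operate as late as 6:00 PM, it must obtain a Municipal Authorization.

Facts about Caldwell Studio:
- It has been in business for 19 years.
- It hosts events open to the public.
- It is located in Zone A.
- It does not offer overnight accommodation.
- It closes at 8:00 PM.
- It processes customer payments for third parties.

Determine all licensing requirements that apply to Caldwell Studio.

None

1. does not offer overnight accommodation → Innkeeper Registration not required.
2. does not offer overnight accommodation → Regulatory Certificate not required.
3. closes 8:00 PM, at/before 10:00 PM; does not offer overnight accommodation → Regulatory License not required.
4. years in business 19 ≥ 3 → New Business Certificate not required.
5. years in business 19 < 25 → Established Business Permit not required.
6. years in business 19 < 22 → General Business Registration not required.
7. closes 8:00 PM, after 5:00 PM → Operating Registration not required.
8. does not offer overnight accommodation → Standard License not required.
9. closes 8:00 PM, at/before 9:00 PM; is located in Zone A (not: is located in Zone C) → General Business License not required.
10. is located in Zone A; closes 8:00 PM, at/before 9:00 PM; processes customer payments for third parties → Commercial Authorization not required.
11. closes 8:00 PM, after 6:00 PM → Municipal Authorization not required.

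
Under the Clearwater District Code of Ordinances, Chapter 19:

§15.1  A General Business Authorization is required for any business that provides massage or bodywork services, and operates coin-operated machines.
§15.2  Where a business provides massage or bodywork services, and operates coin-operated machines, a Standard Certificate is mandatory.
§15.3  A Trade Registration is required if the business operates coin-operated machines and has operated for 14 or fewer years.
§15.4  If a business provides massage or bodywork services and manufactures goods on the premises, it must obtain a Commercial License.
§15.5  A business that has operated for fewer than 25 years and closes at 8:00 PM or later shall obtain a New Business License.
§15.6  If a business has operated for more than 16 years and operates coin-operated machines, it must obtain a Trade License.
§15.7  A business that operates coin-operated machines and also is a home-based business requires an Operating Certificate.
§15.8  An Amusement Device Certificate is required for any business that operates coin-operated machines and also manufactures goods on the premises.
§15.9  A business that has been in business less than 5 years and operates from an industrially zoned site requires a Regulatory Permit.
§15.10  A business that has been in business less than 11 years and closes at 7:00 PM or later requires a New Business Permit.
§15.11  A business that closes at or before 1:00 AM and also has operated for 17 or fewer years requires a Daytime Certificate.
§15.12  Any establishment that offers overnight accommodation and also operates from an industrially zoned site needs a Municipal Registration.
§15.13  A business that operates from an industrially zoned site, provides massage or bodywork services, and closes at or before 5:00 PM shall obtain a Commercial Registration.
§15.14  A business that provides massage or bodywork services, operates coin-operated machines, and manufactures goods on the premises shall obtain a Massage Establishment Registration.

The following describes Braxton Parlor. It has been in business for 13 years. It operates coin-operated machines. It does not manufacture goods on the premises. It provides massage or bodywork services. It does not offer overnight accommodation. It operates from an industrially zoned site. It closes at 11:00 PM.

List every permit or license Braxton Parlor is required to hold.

Daytime Certificate, General Business Authorization, New Business License, Standard Certificate, Trade Registration

§15.1 provides massage or bodywork services; operates coin-operated machines → General Business Authorization required.
§15.2 provides massage or bodywork services; operates coin-operated machines → Standard Certificate required.
§15.3 operates coin-operated machines; years in business 13 ≤ 14 → Trade Registration required.
§15.4 provides massage or bodywork services; does not manufacture goods on the premises → Commercial License not required.
§15.5 years in business 13 < 25; closes 11:00 PM, after 8:00 PM → New Business License required.
§15.6 years in business 13 ≤ 16; operates coin-operated machines → Trade License not required.
§15.7 operates coin-operated machines; operates from an industrially zoned site (not: is a home-based business) → Operating Certificate not required.
§15.8 operates coin-operated machines; does not manufacture goods on the premises → Amusement Device Certificate not required.
§15.9 years in business 13 ≥ 5; operates from an industrially zoned site → Regulatory Permit not required.
§15.10 years in business 13 ≥ 11; closes 11:00 PM, after 7:00 PM → New Business Permit not required.
§15.11 closes 11:00 PM, at/before 1:00 AM; years in business 13 ≤ 17 → Daytime Certificate required.
§15.12 does not offer overnight accommodation; operates from an industrially zoned site → Municipal Registration not required.
§15.13 operates from an industrially zoned site; provides massage or bodywork services; closes 11:00 PM, after 5:00 PM → Commercial Registration not required.
§15.14 provides massage or bodywork services; operates coin-operated machines; does not manufacture goods on the premises → Massage Establishment Registration not required.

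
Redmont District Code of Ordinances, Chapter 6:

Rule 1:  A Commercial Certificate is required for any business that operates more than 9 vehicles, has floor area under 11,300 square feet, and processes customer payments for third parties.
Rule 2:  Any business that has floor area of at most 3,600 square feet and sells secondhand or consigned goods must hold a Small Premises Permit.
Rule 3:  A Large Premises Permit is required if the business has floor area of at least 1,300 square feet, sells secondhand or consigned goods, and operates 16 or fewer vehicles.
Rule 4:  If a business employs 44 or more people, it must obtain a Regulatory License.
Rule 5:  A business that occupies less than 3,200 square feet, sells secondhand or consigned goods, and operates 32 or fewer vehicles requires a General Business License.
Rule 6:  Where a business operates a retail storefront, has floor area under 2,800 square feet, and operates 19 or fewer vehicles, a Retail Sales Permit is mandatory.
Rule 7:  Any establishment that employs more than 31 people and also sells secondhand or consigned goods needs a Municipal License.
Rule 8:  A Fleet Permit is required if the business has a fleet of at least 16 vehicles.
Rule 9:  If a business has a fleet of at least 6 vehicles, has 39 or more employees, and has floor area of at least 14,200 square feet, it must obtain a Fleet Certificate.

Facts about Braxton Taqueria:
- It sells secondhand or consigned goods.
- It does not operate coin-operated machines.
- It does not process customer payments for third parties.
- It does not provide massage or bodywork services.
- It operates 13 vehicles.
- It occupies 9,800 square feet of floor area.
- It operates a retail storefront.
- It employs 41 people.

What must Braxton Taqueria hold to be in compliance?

Rule 1: vehicles 13 > 9; floor area 9,800 square feet < 11,300 square feet; does not process customer payments for third parties → Commercial Certificate not required.
Rule 2: floor area 9,800 square feet > 3,600 square feet; sells secondhand or consigned goods → Small Premises Permit not required.
Rule 3: floor area 9,800 square feet ≥ 1,300 square feet; sells secondhand or consigned goods; vehicles 13 ≤ 16 → Large Premises Permit required.
Rule 4: employees 41 < 44 → Regulatory License not required.
Rule 5: floor area 9,800 square feet ≥ 3,200 square feet; sells secondhand or consigned goods; vehicles 13 ≤ 32 → General Business License not required.
Rule 6: operates a retail storefront; floor area 9,800 square feet ≥ 2,800 square feet; vehicles 13 ≤ 19 → Retail Sales Permit not required.
Rule 7: employees 41 > 31; sells secondhand or consigned goods → Municipal License required.
Rule 8: vehicles 13 < 16 → Fleet Permit not required.
Rule 9: vehicles 13 ≥ 6; employees 41 ≥ 39; floor area 9,800 square feet < 14,200 square feet → Fleet Certificate not required.

Large Premises Permit, Municipal License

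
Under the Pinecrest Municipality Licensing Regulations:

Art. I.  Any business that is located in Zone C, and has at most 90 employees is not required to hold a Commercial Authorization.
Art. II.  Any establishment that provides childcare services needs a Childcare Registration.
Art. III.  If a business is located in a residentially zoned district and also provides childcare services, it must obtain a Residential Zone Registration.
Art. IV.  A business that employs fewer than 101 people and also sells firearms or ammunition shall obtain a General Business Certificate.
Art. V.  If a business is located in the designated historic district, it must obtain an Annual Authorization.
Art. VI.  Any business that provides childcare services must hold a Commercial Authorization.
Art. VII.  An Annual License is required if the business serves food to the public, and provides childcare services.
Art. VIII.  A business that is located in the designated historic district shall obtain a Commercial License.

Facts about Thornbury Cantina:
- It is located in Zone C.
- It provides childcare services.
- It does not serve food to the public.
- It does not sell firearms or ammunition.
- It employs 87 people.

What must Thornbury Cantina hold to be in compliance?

Childcare Registration

Art. I. is located in Zone C; employees 87 ≤ 90 → exempt from Commercial Authorization.
Art. II. provides childcare services → Childcare Registration required.
Art. III. is located in Zone C (not: is located in a residentially zoned district); provides childcare services → Residential Zone Registration not required.
Art. IV. employees 87 < 101; does not sell firearms or ammunition → General Business Certificate not required.
Art. V. is located in Zone C (not: is located in the designated historic district) → Annual Authorization not required.
Art. VI. provides childcare services → Commercial Authorization required.
Art. VII. does not serve food to the public; provides childcare services → Annual License not required.
Art. VIII. is located in Zone C (not: is located in the designated historic district) → Commercial License not required.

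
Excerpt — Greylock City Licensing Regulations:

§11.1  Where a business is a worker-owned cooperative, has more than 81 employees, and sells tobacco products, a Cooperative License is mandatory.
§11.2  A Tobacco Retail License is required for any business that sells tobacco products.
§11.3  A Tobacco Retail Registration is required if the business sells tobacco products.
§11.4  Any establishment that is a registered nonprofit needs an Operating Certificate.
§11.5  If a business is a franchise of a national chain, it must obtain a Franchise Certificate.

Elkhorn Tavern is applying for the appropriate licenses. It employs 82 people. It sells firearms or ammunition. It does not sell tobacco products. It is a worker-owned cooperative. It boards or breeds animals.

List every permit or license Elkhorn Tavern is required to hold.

§11.1 is a worker-owned cooperative; employees 82 > 81; does not sell tobacco products → Cooperative License not required.
§11.2 does not sell tobacco products → Tobacco Retail License not required.
§11.3 does not sell tobacco products → Tobacco Retail Registration not required.
§11.4 is a worker-owned cooperative (not: is a registered nonprofit) → Operating Certificate not required.
§11.5 is a worker-owned cooperative (not: is a franchise of a national chain) → Franchise Certificate not required.

None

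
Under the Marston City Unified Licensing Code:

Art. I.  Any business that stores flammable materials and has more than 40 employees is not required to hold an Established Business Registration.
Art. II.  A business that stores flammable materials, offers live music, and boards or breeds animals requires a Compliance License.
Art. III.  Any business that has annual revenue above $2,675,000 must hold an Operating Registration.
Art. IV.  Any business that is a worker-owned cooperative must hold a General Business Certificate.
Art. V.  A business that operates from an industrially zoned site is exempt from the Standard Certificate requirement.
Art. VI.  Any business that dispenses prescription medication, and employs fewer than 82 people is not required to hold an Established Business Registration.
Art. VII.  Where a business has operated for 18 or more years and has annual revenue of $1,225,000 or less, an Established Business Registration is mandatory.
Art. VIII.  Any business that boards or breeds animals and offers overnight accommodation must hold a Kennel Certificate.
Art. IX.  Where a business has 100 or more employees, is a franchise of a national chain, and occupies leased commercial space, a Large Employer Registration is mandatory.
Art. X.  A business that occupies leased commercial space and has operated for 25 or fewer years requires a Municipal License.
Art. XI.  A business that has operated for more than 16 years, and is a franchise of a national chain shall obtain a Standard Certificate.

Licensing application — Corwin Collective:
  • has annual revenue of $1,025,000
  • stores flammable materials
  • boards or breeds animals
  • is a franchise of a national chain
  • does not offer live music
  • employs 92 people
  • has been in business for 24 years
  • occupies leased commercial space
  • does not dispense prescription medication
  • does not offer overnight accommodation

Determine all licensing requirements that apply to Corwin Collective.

Art. I. stores flammable materials; employees 92 > 40 → exempt from Established Business Registration.
Art. II. stores flammable materials; does not offer live music; boards or breeds animals → Compliance License not required.
Art. III. revenue $1,025,000 ≤ $2,675,000 → Operating Registration not required.
Art. IV. is a franchise of a national chain (not: is a worker-owned cooperative) → General Business Certificate not required.
Art. V. occupies leased commercial space (not: operates from an industrially zoned site) → Standard Certificate exemption does not apply.
Art. VI. does not dispense prescription medication; employees 92 ≥ 82 → Established Business Registration exemption does not apply.
Art. VII. years in business 24 ≥ 18; revenue $1,025,000 ≤ $1,225,000 → Established Business Registration required.
Art. VIII. boards or breeds animals; does not offer overnight accommodation → Kennel Certificate not required.
Art. IX. employees 92 < 100; is a franchise of a national chain; occupies leased commercial space → Large Employer Registration not required.
Art. X. occupies leased commercial space; years in business 24 ≤ 25 → Municipal License required.
Art. XI. years in business 24 > 16; is a franchise of a national chain → Standard Certificate required.

Municipal License, Standard Certificate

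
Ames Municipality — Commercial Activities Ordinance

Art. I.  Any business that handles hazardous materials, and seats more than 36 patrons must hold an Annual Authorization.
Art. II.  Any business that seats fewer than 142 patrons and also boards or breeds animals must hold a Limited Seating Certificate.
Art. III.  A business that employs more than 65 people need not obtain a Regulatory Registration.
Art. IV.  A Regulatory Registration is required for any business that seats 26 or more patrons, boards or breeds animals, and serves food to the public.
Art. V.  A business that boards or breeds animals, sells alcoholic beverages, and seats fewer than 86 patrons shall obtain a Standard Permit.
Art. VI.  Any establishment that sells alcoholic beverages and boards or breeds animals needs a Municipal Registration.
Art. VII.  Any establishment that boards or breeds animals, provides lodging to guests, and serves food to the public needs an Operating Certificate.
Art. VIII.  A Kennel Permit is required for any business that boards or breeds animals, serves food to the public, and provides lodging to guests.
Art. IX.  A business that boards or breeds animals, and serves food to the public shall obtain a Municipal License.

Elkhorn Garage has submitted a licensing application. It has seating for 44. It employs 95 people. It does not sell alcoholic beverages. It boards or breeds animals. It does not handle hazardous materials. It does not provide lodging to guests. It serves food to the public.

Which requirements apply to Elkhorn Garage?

Art. I. does not handle hazardous materials; seating 44 > 36 → Annual Authorization not required.
Art. II. seating 44 < 142; boards or breeds animals → Limited Seating Certificate required.
Art. III. employees 95 > 65 → exempt from Regulatory Registration.
Art. IV. seating 44 ≥ 26; boards or breeds animals; serves food to the public → Regulatory Registration required.
Art. V. boards or breeds animals; does not sell alcoholic beverages; seating 44 < 86 → Standard Permit not required.
Art. VI. does not sell alcoholic beverages; boards or breeds animals → Municipal Registration not required.
Art. VII. boards or breeds animals; does not provide lodging to guests; serves food to the public → Operating Certificate not required.
Art. VIII. boards or breeds animals; serves food to the public; does not provide lodging to guests → Kennel Permit not required.
Art. IX. boards or breeds animals; serves food to the public → Municipal License required.

Limited Seating Certificate, Municipal License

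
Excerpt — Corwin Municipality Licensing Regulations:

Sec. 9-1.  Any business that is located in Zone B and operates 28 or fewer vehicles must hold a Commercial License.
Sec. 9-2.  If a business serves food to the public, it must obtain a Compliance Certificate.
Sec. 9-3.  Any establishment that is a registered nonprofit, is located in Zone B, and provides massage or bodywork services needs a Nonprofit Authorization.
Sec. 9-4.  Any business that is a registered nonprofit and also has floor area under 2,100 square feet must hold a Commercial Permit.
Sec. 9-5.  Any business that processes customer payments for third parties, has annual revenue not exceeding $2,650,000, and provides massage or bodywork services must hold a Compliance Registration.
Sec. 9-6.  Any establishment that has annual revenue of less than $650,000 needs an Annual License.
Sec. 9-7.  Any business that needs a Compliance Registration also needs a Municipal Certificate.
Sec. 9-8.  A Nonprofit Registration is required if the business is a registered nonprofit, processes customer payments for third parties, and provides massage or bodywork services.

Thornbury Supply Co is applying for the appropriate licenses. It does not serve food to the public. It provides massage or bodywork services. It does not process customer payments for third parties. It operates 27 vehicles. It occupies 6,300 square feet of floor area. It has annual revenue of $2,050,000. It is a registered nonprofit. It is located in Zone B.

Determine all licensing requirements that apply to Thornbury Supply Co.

Commercial License, Nonprofit Authorization

Sec. 9-1. is located in Zone B; vehicles 27 ≤ 28 → Commercial License required.
Sec. 9-2. does not serve food to the public → Compliance Certificate not required.
Sec. 9-3. is a registered nonprofit; is located in Zone B; provides massage or bodywork services → Nonprofit Authorization required.
Sec. 9-4. is a registered nonprofit; floor area 6,300 square feet ≥ 2,100 square feet → Commercial Permit not required.
Sec. 9-5. does not process customer payments for third parties; revenue $2,050,000 ≤ $2,650,000; provides massage or bodywork services → Compliance Registration not required.
Sec. 9-6. revenue $2,050,000 ≥ $650,000 → Annual License not required.
Sec. 9-7. Compliance Registration is not required → no effect.
Sec. 9-8. is a registered nonprofit; does not process customer payments for third parties; provides massage or bodywork services → Nonprofit Registration not required.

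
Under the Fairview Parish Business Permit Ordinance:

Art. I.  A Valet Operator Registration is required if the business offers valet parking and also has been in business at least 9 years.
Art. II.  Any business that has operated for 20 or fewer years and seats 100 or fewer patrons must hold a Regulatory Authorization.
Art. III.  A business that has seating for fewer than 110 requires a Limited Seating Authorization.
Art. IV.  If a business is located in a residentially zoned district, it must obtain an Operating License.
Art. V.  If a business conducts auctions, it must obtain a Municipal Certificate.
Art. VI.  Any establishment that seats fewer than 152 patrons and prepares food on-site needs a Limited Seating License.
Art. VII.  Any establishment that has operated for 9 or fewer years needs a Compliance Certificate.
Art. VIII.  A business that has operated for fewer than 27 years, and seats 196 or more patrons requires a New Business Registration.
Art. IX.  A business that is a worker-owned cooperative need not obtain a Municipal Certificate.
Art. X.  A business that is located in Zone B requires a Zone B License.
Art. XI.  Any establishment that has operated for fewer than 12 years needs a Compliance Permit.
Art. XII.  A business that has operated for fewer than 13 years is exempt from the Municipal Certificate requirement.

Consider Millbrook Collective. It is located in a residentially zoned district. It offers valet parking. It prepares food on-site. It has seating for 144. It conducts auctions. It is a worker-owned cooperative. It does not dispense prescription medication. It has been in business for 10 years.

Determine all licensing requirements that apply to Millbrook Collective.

Compliance Permit, Limited Seating License, Operating License, Valet Operator Registration

Art. I. offers valet parking; years in business 10 ≥ 9 → Valet Operator Registration required.
Art. II. years in business 10 ≤ 20; seating 144 > 100 → Regulatory Authorization not required.
Art. III. seating 144 ≥ 110 → Limited Seating Authorization not required.
Art. IV. is located in a residentially zoned district → Operating License required.
Art. V. conducts auctions → Municipal Certificate required.
Art. VI. seating 144 < 152; prepares food on-site → Limited Seating License required.
Art. VII. years in business 10 > 9 → Compliance Certificate not required.
Art. VIII. years in business 10 < 27; seating 144 < 196 → New Business Registration not required.
Art. IX. is a worker-owned cooperative → exempt from Municipal Certificate.
Art. X. is located in a residentially zoned district (not: is located in Zone B) → Zone B License not required.
Art. XI. years in business 10 < 12 → Compliance Permit required.
Art. XII. years in business 10 < 13 → exempt from Municipal Certificate.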